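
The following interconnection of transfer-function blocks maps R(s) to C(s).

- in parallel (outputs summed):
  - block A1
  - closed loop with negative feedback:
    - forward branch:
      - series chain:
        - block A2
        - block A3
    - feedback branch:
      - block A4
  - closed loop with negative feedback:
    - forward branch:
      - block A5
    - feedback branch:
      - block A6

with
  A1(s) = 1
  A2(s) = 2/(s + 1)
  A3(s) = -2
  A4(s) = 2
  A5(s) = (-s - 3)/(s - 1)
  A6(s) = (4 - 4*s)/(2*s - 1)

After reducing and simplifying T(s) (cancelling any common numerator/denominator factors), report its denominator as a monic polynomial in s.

Answer: s^3 - 37*s^2/6 - 23*s/3 + 77/6

Working:
Step 1. reduce the series chain A2, A3: (-4)/(s + 1)
Step 2. close the feedback loop around (A2*A3), A4: (-4)/(s - 7)
Step 3. close the feedback loop around A5, A6: (-2*s^2 - 5*s + 3)/(6*s^2 + 5*s - 11)
Step 4. reduce the parallel group A1, [(A2*A3)/(1+(A2*A3)*A4)], [A5/(1+A5*A6)]: (4*s^3 - 52*s^2 - 28*s + 100)/(6*s^3 - 37*s^2 - 46*s + 77)
No further cancellation is possible in the step-4 result, so that is T(s). Its denominator becomes monic after dividing by the leading coefficient 6.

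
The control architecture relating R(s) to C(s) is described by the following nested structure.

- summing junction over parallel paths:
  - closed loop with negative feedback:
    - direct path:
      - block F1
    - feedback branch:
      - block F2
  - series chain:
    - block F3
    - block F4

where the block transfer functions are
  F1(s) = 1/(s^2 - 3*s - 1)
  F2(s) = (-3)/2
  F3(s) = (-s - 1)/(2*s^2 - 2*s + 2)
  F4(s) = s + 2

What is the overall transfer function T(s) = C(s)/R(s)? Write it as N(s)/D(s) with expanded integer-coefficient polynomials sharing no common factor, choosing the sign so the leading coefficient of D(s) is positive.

Step 1 - feedback reduction of F1, F2; result 2/(2*s^2 - 6*s - 5)
Step 2 - reduce the series chain F3, F4; result (-s^2 - 3*s - 2)/(2*s^2 - 2*s + 2)
Step 3 - reduce the parallel group [F1/(1+F1*F2)], (F3*F4), which is the overall transfer function T(s) = C(s)/R(s) in lowest terms

Hence the answer: (-2*s^4 + 23*s^2 + 23*s + 14)/(4*s^4 - 16*s^3 + 6*s^2 - 2*s - 10)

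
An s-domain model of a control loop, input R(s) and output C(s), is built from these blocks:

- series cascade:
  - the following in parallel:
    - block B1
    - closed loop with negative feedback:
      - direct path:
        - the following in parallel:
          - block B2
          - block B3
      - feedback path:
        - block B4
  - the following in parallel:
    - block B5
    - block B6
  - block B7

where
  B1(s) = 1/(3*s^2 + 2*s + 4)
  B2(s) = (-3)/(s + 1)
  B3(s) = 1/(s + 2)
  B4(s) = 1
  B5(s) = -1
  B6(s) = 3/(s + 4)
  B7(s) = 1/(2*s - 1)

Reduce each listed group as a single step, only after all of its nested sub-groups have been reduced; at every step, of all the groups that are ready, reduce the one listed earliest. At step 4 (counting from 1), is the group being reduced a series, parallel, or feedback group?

The answer is parallel.

Reasoning:
Step 1: reduce the parallel group B2, B3
Step 2: close the feedback loop around (B2+B3), B4
Step 3: add B1, [(B2+B3)/(1+(B2+B3)*B4)] (parallel)
Step 4: combine B5, B6 in parallel
Step 5: reduce the series chain (B1+[(B2+B3)/(1+(B2+B3)*B4)]), (B5+B6), B7
Step 4: parallel.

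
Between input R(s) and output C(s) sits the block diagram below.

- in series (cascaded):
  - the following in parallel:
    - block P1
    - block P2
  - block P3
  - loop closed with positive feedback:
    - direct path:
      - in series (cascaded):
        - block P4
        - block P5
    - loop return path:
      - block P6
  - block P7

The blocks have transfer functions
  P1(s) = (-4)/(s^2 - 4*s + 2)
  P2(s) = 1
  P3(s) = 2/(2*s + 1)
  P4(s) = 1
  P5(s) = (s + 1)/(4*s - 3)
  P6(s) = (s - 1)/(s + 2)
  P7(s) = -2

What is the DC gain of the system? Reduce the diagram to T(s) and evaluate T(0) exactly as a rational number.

1. add P1, P2 (parallel) = (s^2 - 4*s - 2)/(s^2 - 4*s + 2)
2. cascade P4, P5 = (s + 1)/(4*s - 3)
3. feedback reduction of (P4*P5), P6 = (s^2 + 3*s + 2)/(3*s^2 + 5*s - 5)
4. multiply (P1+P2), P3, [(P4*P5)/(1-(P4*P5)*P6)], P7 (series) = (-4*s^4 + 4*s^3 + 48*s^2 + 56*s + 16)/(6*s^5 - 11*s^4 - 45*s^3 + 41*s^2 + 10*s - 10)
Evaluating the step-4 result (the overall T(s)) at s = 0 gives T(0) = 16/(-10) = -8/5.

Hence the answer: -8/5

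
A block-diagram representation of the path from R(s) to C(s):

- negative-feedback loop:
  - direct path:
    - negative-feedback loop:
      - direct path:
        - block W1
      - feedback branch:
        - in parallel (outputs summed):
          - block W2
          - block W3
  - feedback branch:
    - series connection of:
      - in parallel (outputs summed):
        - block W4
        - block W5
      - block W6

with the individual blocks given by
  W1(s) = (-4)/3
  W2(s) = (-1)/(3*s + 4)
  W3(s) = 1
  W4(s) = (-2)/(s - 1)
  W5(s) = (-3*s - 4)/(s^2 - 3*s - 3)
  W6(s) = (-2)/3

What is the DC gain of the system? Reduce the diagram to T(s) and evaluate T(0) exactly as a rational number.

Step 1: sum the parallel branches W2, W3 -> (3*s + 3)/(3*s + 4)
Step 2: feedback reduction of W1, (W2+W3) -> (12*s + 16)/(3*s)
Step 3: combine W4, W5 in parallel -> (-5*s^2 + 5*s + 10)/(s^3 - 4*s^2 + 3)
Step 4: multiply (W4+W5), W6 (series) -> (10*s^2 - 10*s - 20)/(3*s^3 - 12*s^2 + 9)
Step 5: feedback reduction of [W1/(1+W1*(W2+W3))], ((W4+W5)*W6) -> (36*s^4 - 96*s^3 - 192*s^2 + 108*s + 144)/(9*s^4 + 84*s^3 + 40*s^2 - 373*s - 320)
The step-5 result is T(s). Setting s = 0: T(0) = 144/(-320) = -9/20.

Hence the answer: -9/20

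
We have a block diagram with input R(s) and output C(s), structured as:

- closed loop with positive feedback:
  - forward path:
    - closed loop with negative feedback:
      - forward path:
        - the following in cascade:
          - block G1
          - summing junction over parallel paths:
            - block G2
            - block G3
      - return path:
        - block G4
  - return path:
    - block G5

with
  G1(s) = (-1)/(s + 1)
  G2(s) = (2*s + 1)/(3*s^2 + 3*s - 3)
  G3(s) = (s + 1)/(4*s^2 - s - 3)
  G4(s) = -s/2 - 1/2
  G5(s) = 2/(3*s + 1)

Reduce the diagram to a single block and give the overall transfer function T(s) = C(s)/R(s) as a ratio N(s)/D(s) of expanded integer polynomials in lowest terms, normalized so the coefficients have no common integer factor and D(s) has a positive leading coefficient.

Step 1. combine G2, G3 in parallel: (11*s^3 + 8*s^2 - 7*s - 6)/(12*s^4 + 9*s^3 - 24*s^2 - 6*s + 9)
Step 2. series reduction of G1, (G2+G3): (-11*s^3 - 8*s^2 + 7*s + 6)/(12*s^5 + 21*s^4 - 15*s^3 - 30*s^2 + 3*s + 9)
Step 3. feedback reduction of (G1*(G2+G3)), G4: (-22*s^3 - 16*s^2 + 14*s + 12)/(24*s^5 + 53*s^4 - 11*s^3 - 59*s^2 - 7*s + 12)
Step 4. close the feedback loop around [(G1*(G2+G3))/(1+(G1*(G2+G3))*G4)], G5; the result is T(s) itself (integer coefficients, no common factor, positive leading denominator coefficient)

Final answer: (-66*s^4 - 70*s^3 + 26*s^2 + 50*s + 12)/(72*s^6 + 183*s^5 + 20*s^4 - 144*s^3 - 48*s^2 + s - 12)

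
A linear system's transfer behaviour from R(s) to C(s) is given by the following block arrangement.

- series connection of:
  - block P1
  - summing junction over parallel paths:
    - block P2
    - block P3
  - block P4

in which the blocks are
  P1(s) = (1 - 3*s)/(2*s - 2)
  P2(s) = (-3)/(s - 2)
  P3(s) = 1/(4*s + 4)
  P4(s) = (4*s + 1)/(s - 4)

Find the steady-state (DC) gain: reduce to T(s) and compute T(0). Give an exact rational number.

(1) add P2, P3 (parallel) = (-11*s - 14)/(4*s^2 - 4*s - 8)
(2) multiply P1, (P2+P3), P4 (series) = (132*s^3 + 157*s^2 - 25*s - 14)/(8*s^4 - 48*s^3 + 56*s^2 + 48*s - 64)
Evaluating the step-2 result (the overall T(s)) at s = 0 gives T(0) = -14/(-64) = 7/32.

Final answer: 7/32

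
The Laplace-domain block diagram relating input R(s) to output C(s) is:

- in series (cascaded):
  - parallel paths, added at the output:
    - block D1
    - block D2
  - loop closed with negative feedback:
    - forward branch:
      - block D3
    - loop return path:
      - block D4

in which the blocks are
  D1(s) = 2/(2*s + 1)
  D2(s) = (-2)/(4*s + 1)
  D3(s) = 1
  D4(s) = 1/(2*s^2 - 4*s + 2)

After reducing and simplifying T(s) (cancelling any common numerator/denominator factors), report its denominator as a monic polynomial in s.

[1] parallel reduction of D1, D2 = (4*s)/(8*s^2 + 6*s + 1)
[2] feedback reduction of D3, D4 = (2*s^2 - 4*s + 2)/(2*s^2 - 4*s + 3)
[3] multiply (D1+D2), [D3/(1+D3*D4)] (series) = (8*s^3 - 16*s^2 + 8*s)/(16*s^4 - 20*s^3 + 2*s^2 + 14*s + 3)
That last expression is T(s), already simplified. Scaling its denominator by 1/16 (the reciprocal of the leading coefficient) yields the monic denominator.

Final answer: s^4 - 5*s^3/4 + s^2/8 + 7*s/8 + 3/16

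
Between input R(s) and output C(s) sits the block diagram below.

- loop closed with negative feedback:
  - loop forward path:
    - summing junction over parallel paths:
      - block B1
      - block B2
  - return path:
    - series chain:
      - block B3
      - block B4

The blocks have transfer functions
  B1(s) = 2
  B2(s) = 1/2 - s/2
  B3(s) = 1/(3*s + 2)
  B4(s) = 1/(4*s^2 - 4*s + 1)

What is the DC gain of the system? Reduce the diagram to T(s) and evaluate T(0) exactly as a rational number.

Step 1: sum the parallel branches B1, B2; result 5/2 - s/2
Step 2: reduce the series chain B3, B4; result 1/(12*s^3 - 4*s^2 - 5*s + 2)
Step 3: collapse the loop ((B1+B2) forward, (B3*B4) return); result (-12*s^4 + 64*s^3 - 15*s^2 - 27*s + 10)/(24*s^3 - 8*s^2 - 11*s + 9)
The step-3 result is T(s). Setting s = 0: T(0) = 10/9.

Hence the answer: 10/9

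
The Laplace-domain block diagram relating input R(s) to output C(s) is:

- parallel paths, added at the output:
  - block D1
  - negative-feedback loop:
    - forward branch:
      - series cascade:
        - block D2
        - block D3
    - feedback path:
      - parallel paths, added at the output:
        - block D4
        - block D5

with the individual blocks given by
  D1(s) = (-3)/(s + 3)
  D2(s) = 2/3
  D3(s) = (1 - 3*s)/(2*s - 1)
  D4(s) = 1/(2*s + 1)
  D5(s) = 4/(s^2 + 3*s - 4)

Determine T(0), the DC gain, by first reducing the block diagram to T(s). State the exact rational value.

Step 1: combine D2, D3 in series -> (2 - 6*s)/(6*s - 3)
Step 2: sum the parallel branches D4, D5 -> (s^2 + 11*s)/(2*s^3 + 7*s^2 - 5*s - 4)
Step 3: feedback reduction of (D2*D3), (D4+D5) -> (-12*s^4 - 38*s^3 + 44*s^2 + 14*s - 8)/(12*s^4 + 30*s^3 - 115*s^2 + 13*s + 12)
Step 4: parallel reduction of D1, [(D2*D3)/(1+(D2*D3)*(D4+D5))] -> (-12*s^5 - 110*s^4 - 160*s^3 + 491*s^2 - 5*s - 60)/(12*s^5 + 66*s^4 - 25*s^3 - 332*s^2 + 51*s + 36)
Evaluating the step-4 result (the overall T(s)) at s = 0 gives T(0) = -60/36 = -5/3.

Therefore the answer is -5/3.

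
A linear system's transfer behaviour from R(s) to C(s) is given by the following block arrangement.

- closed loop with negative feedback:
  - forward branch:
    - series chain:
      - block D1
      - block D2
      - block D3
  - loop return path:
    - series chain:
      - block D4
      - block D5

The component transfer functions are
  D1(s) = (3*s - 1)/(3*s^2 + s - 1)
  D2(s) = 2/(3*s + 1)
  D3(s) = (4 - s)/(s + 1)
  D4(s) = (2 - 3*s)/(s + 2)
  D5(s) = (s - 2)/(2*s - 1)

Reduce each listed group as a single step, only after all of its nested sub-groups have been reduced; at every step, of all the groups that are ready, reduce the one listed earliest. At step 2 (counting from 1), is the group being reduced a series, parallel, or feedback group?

The answer is series.

Reasoning:
1. reduce the series chain D1, D2, D3
2. combine D4, D5 in series
3. close the feedback loop around (D1*D2*D3), (D4*D5)
So the answer for step 2 is series.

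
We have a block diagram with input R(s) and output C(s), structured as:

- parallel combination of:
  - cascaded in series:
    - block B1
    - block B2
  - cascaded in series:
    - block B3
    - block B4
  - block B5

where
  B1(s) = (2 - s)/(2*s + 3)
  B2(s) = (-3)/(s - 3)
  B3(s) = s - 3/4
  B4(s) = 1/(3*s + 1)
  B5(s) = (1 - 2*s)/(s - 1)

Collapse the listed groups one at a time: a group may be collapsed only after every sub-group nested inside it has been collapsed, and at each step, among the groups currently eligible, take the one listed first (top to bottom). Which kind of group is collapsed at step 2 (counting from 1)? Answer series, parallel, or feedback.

Reducing step by step:

Step 1. cascade B1, B2
Step 2. reduce the series chain B3, B4
Step 3. reduce the parallel group (B1*B2), (B3*B4), B5
Step 2 collapses a series group.

Answer: series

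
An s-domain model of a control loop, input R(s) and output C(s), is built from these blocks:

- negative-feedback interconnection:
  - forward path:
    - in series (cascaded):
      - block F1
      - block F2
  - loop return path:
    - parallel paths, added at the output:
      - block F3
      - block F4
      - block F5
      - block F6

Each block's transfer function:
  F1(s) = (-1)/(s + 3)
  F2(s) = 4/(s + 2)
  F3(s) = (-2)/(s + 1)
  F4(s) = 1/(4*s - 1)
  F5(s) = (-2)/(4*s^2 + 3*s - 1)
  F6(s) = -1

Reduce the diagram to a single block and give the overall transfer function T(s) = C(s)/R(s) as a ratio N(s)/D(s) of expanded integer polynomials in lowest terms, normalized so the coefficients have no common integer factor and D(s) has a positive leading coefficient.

Answer: (-16*s^2 - 12*s + 4)/(4*s^4 + 23*s^3 + 54*s^2 + 53*s - 14)

Working:
Step 1. reduce the series chain F1, F2 = (-4)/(s^2 + 5*s + 6)
Step 2. reduce the parallel group F3, F4, F5, F6 = (-4*s^2 - 10*s + 2)/(4*s^2 + 3*s - 1)
Step 3. apply the feedback formula to (F1*F2), (F3+F4+F5+F6) - this is the overall T(s), already in the required normalized form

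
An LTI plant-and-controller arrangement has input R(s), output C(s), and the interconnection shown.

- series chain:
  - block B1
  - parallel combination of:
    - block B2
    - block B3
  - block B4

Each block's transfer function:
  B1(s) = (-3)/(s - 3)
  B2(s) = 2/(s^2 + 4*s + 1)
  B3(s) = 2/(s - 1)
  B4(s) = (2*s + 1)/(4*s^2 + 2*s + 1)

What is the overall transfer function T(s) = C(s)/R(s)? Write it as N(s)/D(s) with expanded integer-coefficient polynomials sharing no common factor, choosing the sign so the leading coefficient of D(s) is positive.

Step 1. reduce the parallel group B2, B3 -> (2*s^2 + 10*s)/(s^3 + 3*s^2 - 3*s - 1)
Step 2. series reduction of B1, (B2+B3), B4 - this is the overall T(s), already in the required normalized form

Answer: (-12*s^3 - 66*s^2 - 30*s)/(4*s^6 + 2*s^5 - 47*s^4 + 8*s^3 + 16*s^2 + 14*s + 3)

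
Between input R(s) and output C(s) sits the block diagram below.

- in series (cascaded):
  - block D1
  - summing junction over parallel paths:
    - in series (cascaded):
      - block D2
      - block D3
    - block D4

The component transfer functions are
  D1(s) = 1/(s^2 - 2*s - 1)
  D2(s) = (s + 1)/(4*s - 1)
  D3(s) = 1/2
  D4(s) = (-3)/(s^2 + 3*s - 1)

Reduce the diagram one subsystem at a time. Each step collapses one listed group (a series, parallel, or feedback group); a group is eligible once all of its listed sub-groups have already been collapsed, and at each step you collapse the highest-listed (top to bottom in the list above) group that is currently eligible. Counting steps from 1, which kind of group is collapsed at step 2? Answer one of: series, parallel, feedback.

Step 1. combine D2, D3 in series
Step 2. combine (D2*D3), D4 in parallel
Step 3. reduce the series chain D1, ((D2*D3)+D4)
Step 2: parallel.

Hence the answer: parallel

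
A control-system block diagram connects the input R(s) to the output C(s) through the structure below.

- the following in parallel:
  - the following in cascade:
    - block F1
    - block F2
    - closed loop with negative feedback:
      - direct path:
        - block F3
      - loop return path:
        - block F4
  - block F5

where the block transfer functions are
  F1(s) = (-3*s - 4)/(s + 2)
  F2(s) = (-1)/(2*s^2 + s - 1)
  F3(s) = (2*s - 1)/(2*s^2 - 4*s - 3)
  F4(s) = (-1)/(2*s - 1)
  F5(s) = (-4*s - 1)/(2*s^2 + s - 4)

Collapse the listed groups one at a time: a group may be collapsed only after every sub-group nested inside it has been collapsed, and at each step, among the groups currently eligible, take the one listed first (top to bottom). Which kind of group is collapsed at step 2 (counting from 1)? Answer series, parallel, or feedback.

(1) feedback reduction of F3, F4
(2) combine F1, F2, [F3/(1+F3*F4)] in series
(3) parallel reduction of (F1*F2*[F3/(1+F3*F4)]), F5
Step 2 collapses a series group.

Answer: series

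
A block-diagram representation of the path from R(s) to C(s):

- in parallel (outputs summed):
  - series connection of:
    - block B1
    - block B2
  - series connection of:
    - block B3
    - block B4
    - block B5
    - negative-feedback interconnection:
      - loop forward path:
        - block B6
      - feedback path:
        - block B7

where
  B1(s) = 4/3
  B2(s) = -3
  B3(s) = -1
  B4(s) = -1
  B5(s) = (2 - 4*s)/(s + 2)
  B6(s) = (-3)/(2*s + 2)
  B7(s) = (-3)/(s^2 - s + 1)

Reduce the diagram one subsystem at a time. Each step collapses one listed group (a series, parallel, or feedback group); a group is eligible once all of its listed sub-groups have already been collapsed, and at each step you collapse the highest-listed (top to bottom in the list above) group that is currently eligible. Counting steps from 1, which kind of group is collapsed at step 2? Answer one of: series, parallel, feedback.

Reducing step by step:

Step 1: reduce the series chain B1, B2
Step 2: reduce the feedback loop with forward B6 and return B7
Step 3: combine B3, B4, B5, [B6/(1+B6*B7)] in series
Step 4: sum the parallel branches (B1*B2), (B3*B4*B5*[B6/(1+B6*B7)])
So the answer for step 2 is feedback.

Answer: feedback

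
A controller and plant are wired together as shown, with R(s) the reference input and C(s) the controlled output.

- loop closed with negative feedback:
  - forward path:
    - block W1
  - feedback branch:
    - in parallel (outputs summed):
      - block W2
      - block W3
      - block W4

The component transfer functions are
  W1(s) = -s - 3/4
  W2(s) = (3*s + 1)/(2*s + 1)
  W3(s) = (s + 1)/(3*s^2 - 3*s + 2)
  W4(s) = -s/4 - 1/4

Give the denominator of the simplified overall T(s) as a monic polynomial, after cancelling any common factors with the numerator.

The answer is s^5 - 19*s^4/4 + 53*s^3/24 - 15*s^2/4 - 29*s/8 + 1/12.

Reasoning:
(1) add W2, W3, W4 (parallel) gives (-6*s^4 + 33*s^3 - 14*s^2 + 21*s + 10)/(24*s^3 - 12*s^2 + 4*s + 8)
(2) close the feedback loop around W1, (W2+W3+W4) gives (-96*s^4 - 24*s^3 + 20*s^2 - 44*s - 24)/(24*s^5 - 114*s^4 + 53*s^3 - 90*s^2 - 87*s + 2)
The result of step 2 is T(s) in lowest terms. Its denominator has leading coefficient 24; dividing the denominator through by 24 makes it monic.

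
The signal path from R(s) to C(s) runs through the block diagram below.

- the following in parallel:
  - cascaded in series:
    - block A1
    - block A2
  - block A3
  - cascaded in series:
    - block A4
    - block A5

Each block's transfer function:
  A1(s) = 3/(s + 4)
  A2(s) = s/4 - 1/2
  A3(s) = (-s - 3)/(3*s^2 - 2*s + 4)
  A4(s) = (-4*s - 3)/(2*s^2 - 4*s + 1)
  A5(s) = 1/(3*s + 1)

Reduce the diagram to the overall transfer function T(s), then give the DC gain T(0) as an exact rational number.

[1] reduce the series chain A1, A2 gives (3*s - 6)/(4*s + 16)
[2] multiply A4, A5 (series) gives (-4*s - 3)/(6*s^3 - 10*s^2 - s + 1)
[3] combine (A1*A2), A3, (A4*A5) in parallel gives (54*s^6 - 258*s^5 + 199*s^4 - 551*s^3 + 640*s^2 - 140*s - 264)/(72*s^6 + 120*s^5 - 508*s^4 + 516*s^3 - 584*s^2 - 80*s + 64)
The step-3 result is T(s). Setting s = 0: T(0) = -264/64 = -33/8.

Therefore the answer is -33/8.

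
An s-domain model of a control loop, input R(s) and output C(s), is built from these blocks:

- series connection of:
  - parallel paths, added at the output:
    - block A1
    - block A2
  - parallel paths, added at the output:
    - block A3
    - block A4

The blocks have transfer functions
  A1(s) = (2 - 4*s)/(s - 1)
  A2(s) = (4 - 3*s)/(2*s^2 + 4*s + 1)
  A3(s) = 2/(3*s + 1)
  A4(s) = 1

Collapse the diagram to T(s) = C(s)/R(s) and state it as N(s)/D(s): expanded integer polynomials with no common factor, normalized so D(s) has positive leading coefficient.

Answer: (-24*s^4 - 69*s^3 - 12*s^2 + 27*s - 6)/(6*s^4 + 8*s^3 - 7*s^2 - 6*s - 1)

Working:
1. add A1, A2 (parallel) = (-8*s^3 - 15*s^2 + 11*s - 2)/(2*s^3 + 2*s^2 - 3*s - 1)
2. sum the parallel branches A3, A4 = (3*s + 3)/(3*s + 1)
3. reduce the series chain (A1+A2), (A3+A4); the result is T(s) itself (integer coefficients, no common factor, positive leading denominator coefficient)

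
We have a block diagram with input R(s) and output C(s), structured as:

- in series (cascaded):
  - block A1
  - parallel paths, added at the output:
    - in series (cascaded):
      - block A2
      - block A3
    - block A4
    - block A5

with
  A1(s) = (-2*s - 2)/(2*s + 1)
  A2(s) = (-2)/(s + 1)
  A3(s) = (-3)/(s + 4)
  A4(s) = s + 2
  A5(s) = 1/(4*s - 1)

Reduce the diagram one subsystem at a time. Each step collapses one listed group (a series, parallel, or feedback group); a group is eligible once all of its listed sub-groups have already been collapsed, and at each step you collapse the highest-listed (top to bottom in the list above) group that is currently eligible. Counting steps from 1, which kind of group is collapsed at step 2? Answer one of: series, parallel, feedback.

Reducing step by step:

Step 1. cascade A2, A3
Step 2. parallel reduction of (A2*A3), A4, A5
Step 3. series reduction of A1, ((A2*A3)+A4+A5)
Step 2: parallel.

Answer: parallel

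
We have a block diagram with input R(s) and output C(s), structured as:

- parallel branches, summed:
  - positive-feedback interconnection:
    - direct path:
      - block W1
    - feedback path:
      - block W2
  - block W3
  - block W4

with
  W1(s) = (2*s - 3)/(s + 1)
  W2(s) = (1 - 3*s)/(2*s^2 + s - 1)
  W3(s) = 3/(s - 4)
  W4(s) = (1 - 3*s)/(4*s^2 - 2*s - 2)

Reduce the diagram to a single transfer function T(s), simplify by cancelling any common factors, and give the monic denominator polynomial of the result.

Step 1. collapse the loop (W1 forward, W2 return); result (4*s^3 - 4*s^2 - 5*s + 3)/(2*s^3 + 9*s^2 - 11*s + 2)
Step 2. combine [W1/(1-W1*W2)], W3, W4 in parallel; result (16*s^6 - 70*s^5 + 171*s^4 + 54*s^3 - 265*s^2 + 102*s + 4)/(8*s^6 - 194*s^4 + 276*s^3 - 30*s^2 - 76*s + 16)
T(s) is the step-2 result (common factors already cancelled). Leading coefficient of the denominator: 8. Divide through by 8 for the monic polynomial.

Therefore the answer is s^6 - 97*s^4/4 + 69*s^3/2 - 15*s^2/4 - 19*s/2 + 2.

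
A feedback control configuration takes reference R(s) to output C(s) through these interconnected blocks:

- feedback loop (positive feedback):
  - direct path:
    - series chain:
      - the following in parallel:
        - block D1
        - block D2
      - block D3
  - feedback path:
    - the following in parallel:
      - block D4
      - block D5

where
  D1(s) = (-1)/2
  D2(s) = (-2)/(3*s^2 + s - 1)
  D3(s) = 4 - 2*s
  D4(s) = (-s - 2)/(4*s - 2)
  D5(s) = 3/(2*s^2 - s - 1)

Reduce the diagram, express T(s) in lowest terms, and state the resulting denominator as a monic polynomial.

First reduce the diagram to T(s).

(1) add D1, D2 (parallel); result (-3*s^2 - s - 3)/(6*s^2 + 2*s - 2)
(2) multiply (D1+D2), D3 (series); result (3*s^3 - 5*s^2 + s - 6)/(3*s^2 + s - 1)
(3) sum the parallel branches D4, D5; result (-2*s^3 - 3*s^2 + 15*s - 4)/(8*s^3 - 8*s^2 - 2*s + 2)
(4) reduce the feedback loop with forward ((D1+D2)*D3) and return (D4+D5); result (24*s^6 - 64*s^5 + 42*s^4 - 40*s^3 + 36*s^2 + 14*s - 12)/(6*s^6 + 23*s^5 - 74*s^4 + 56*s^3 - 41*s^2 + 98*s - 26)
The result of step 4 is T(s) in lowest terms. Its denominator has leading coefficient 6; dividing the denominator through by 6 makes it monic.

Answer: s^6 + 23*s^5/6 - 37*s^4/3 + 28*s^3/3 - 41*s^2/6 + 49*s/3 - 13/3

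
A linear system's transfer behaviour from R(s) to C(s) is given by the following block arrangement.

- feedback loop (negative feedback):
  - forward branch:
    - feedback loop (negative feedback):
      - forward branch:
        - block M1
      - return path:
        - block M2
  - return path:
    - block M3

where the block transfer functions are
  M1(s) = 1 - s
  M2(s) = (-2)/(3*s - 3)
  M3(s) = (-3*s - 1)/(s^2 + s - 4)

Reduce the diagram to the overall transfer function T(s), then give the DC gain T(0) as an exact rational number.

First reduce the diagram to T(s).

Step 1: close the feedback loop around M1, M2 = 3/5 - 3*s/5
Step 2: feedback reduction of [M1/(1+M1*M2)], M3 = (-3*s^3 + 15*s - 12)/(14*s^2 - s - 23)
Evaluating the step-2 result (the overall T(s)) at s = 0 gives T(0) = -12/(-23) = 12/23.

Answer: 12/23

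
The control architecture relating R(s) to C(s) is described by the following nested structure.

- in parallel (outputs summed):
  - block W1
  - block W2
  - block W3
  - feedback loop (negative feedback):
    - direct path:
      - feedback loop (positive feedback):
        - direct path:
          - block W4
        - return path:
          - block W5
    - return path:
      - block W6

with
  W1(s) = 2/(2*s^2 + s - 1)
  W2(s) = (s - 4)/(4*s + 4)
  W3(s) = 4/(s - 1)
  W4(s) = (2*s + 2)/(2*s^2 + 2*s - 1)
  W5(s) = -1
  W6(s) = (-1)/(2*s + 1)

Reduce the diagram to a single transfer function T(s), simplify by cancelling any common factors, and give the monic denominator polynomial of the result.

(1) reduce the feedback loop with forward W4 and return W5 = (2*s + 2)/(2*s^2 + 4*s + 1)
(2) close the feedback loop around [W4/(1-W4*W5)], W6 = (4*s^2 + 6*s + 2)/(4*s^3 + 10*s^2 + 4*s - 1)
(3) reduce the parallel group W1, W2, W3, [[W4/(1-W4*W5)]/(1+[W4/(1-W4*W5)]*W6)] = (8*s^6 + 136*s^5 + 398*s^4 + 300*s^3 - 193*s^2 - 141*s + 36)/(32*s^6 + 64*s^5 - 40*s^4 - 88*s^3 + 12*s^2 + 24*s - 4)
That last expression is T(s), already simplified. Scaling its denominator by 1/32 (the reciprocal of the leading coefficient) yields the monic denominator.

Answer: s^6 + 2*s^5 - 5*s^4/4 - 11*s^3/4 + 3*s^2/8 + 3*s/4 - 1/8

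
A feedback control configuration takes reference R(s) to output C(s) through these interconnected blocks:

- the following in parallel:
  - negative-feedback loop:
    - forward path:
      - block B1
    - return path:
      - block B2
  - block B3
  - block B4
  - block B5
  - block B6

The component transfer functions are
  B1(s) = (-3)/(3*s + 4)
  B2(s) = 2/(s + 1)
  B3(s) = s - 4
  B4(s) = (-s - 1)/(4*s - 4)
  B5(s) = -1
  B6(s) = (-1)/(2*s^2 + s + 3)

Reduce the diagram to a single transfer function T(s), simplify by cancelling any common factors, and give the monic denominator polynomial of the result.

(1) feedback reduction of B1, B2; result (-3*s - 3)/(3*s^2 + 7*s - 2)
(2) parallel reduction of [B1/(1+B1*B2)], B3, B4, B5, B6; result (24*s^6 - 82*s^5 - 287*s^4 + 75*s^3 - 299*s^2 + 559*s - 86)/(24*s^5 + 44*s^4 - 20*s^3 + 28*s^2 - 100*s + 24)
That last expression is T(s), already simplified. Scaling its denominator by 1/24 (the reciprocal of the leading coefficient) yields the monic denominator.

Answer: s^5 + 11*s^4/6 - 5*s^3/6 + 7*s^2/6 - 25*s/6 + 1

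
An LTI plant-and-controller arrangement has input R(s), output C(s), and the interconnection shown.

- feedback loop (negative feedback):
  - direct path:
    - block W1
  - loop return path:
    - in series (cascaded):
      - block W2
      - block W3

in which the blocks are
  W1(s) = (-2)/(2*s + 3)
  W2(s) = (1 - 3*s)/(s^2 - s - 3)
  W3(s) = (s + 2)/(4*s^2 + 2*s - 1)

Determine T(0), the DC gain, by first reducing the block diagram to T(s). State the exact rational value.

Step 1 - reduce the series chain W2, W3 gives (-3*s^2 - 5*s + 2)/(4*s^4 - 2*s^3 - 15*s^2 - 5*s + 3)
Step 2 - feedback reduction of W1, (W2*W3) gives (-8*s^4 + 4*s^3 + 30*s^2 + 10*s - 6)/(8*s^5 + 8*s^4 - 36*s^3 - 49*s^2 + s + 5)
DC gain: substitute s = 0 into T(s) from step 2: T(0) = -6/5.

Therefore the answer is -6/5.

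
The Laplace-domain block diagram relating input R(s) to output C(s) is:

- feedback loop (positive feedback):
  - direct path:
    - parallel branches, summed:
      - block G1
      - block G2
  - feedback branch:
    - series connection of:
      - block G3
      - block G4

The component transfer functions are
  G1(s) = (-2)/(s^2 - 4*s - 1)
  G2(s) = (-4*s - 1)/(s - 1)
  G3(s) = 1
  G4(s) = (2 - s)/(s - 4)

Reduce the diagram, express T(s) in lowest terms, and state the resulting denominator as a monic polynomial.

Step 1. reduce the parallel group G1, G2 -> (-4*s^3 + 15*s^2 + 6*s + 3)/(s^3 - 5*s^2 + 3*s + 1)
Step 2. multiply G3, G4 (series) -> (2 - s)/(s - 4)
Step 3. collapse the loop ((G1+G2) forward, (G3*G4) return) -> (4*s^4 - 31*s^3 + 54*s^2 + 21*s + 12)/(3*s^4 - 14*s^3 + s^2 + 20*s + 10)
Step 3 gives the fully reduced T(s), with no common factor left to cancel. The denominator's leading coefficient is 3, so divide each of its coefficients by 3 to get the monic form.

Final answer: s^4 - 14*s^3/3 + s^2/3 + 20*s/3 + 10/3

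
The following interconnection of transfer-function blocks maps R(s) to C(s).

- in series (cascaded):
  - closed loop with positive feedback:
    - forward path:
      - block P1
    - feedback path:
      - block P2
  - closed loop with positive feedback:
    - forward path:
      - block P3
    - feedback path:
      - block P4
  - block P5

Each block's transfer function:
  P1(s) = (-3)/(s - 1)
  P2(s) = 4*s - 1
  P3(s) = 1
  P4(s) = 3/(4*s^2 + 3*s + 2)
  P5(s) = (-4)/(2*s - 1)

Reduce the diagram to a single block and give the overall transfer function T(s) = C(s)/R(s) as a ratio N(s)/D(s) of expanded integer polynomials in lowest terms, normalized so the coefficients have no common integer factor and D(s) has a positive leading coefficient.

Step 1 - collapse the loop (P1 forward, P2 return) gives (-3)/(13*s - 4)
Step 2 - apply the feedback formula to P3, P4 gives (4*s^2 + 3*s + 2)/(4*s^2 + 3*s - 1)
Step 3 - series reduction of [P1/(1-P1*P2)], [P3/(1-P3*P4)], P5; the result is T(s) itself (integer coefficients, no common factor, positive leading denominator coefficient)

Therefore the answer is (48*s^2 + 36*s + 24)/(104*s^4 - 6*s^3 - 73*s^2 + 33*s - 4).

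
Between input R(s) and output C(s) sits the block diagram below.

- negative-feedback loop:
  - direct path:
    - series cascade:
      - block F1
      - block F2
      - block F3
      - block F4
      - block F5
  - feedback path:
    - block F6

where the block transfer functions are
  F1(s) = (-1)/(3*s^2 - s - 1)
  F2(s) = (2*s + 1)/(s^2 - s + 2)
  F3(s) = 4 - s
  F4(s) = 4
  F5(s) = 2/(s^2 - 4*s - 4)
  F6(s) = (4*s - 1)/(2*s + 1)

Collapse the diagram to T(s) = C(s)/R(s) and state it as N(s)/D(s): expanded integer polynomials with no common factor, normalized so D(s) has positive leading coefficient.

The answer is (16*s^2 - 56*s - 32)/(3*s^6 - 16*s^5 + 10*s^4 - 9*s^3 + 10*s^2 - 124*s + 40).

Reasoning:
Step 1 - reduce the series chain F1, F2, F3, F4, F5, giving (16*s^2 - 56*s - 32)/(3*s^6 - 16*s^5 + 10*s^4 - 9*s^3 - 22*s^2 + 12*s + 8)
Step 2 - close the feedback loop around (F1*F2*F3*F4*F5), F6: this yields T(s), and no further normalization is needed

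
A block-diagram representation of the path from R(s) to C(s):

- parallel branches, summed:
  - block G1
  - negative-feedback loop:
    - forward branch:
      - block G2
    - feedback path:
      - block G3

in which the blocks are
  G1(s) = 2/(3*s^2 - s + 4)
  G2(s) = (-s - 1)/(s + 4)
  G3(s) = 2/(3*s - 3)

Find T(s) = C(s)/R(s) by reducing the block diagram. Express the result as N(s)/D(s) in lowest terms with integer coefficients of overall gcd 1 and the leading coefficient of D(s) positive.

Answer: (-9*s^4 + 3*s^3 + 3*s^2 + 11*s - 16)/(9*s^4 + 18*s^3 - 37*s^2 + 42*s - 56)

Working:
1. reduce the feedback loop with forward G2 and return G3: (3 - 3*s^2)/(3*s^2 + 7*s - 14)
2. add G1, [G2/(1+G2*G3)] (parallel), giving the overall T(s)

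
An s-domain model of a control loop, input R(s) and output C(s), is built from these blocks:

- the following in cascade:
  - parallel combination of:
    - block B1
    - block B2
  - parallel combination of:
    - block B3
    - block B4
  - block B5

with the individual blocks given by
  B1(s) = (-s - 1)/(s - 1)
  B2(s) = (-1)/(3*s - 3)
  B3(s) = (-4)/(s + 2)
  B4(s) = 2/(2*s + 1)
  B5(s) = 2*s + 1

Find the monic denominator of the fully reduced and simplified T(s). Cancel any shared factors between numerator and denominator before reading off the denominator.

The answer is s^2 + s - 2.

Reasoning:
Step 1. sum the parallel branches B1, B2 = (-3*s - 4)/(3*s - 3)
Step 2. sum the parallel branches B3, B4 = (-6*s)/(2*s^2 + 5*s + 2)
Step 3. multiply (B1+B2), (B3+B4), B5 (series) = (6*s^2 + 8*s)/(s^2 + s - 2)
Step 3 gives the fully reduced T(s), with no common factor left to cancel. The denominator is already monic (leading coefficient 1).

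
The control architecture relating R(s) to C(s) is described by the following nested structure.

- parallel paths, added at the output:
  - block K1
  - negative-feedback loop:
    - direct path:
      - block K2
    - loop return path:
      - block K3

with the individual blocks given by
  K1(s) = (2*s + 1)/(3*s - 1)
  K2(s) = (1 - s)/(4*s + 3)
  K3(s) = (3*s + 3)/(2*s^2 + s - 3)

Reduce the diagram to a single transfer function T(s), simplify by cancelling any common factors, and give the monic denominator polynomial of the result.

The answer is s^3 + 37*s^2/24 + s/8 - 1/4.

Reasoning:
[1] collapse the loop (K2 forward, K3 return): (-2*s^2 - s + 3)/(8*s^2 + 15*s + 6)
[2] sum the parallel branches K1, [K2/(1+K2*K3)]: (10*s^3 + 37*s^2 + 37*s + 3)/(24*s^3 + 37*s^2 + 3*s - 6)
No further cancellation is possible in the step-2 result, so that is T(s). Its denominator becomes monic after dividing by the leading coefficient 24.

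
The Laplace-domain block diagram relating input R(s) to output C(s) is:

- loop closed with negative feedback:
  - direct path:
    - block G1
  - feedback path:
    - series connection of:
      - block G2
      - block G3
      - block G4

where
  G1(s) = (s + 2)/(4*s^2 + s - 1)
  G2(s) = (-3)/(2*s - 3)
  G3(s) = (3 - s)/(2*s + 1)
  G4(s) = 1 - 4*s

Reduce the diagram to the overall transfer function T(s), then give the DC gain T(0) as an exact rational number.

Step 1: cascade G2, G3, G4 -> (-12*s^2 + 39*s - 9)/(4*s^2 - 4*s - 3)
Step 2: feedback reduction of G1, (G2*G3*G4) -> (4*s^3 + 4*s^2 - 11*s - 6)/(16*s^4 - 24*s^3 - 5*s^2 + 70*s - 15)
That last expression is T(s); at s = 0 only the constant terms survive, so T(0) = -6/(-15) = 2/5.

Final answer: 2/5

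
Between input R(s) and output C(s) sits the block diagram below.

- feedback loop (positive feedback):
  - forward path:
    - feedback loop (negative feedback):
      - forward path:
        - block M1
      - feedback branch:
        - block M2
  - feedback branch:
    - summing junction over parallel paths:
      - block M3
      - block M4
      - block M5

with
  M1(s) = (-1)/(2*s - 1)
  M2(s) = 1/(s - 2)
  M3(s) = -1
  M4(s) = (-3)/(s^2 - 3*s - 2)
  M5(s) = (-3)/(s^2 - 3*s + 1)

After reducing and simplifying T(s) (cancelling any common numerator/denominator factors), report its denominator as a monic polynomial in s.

Answer: s^6 - 9*s^5 + 55*s^4/2 - 33*s^3 + 16*s^2 - 6*s - 6

Working:
1. feedback reduction of M1, M2 = (2 - s)/(2*s^2 - 5*s + 1)
2. add M3, M4, M5 (parallel) = (-s^4 + 6*s^3 - 14*s^2 + 15*s + 5)/(s^4 - 6*s^3 + 8*s^2 + 3*s - 2)
3. close the feedback loop around [M1/(1+M1*M2)], (M3+M4+M5) = (-s^5 + 8*s^4 - 20*s^3 + 13*s^2 + 8*s - 4)/(2*s^6 - 18*s^5 + 55*s^4 - 66*s^3 + 32*s^2 - 12*s - 12)
That last expression is T(s), already simplified. Scaling its denominator by 1/2 (the reciprocal of the leading coefficient) yields the monic denominator.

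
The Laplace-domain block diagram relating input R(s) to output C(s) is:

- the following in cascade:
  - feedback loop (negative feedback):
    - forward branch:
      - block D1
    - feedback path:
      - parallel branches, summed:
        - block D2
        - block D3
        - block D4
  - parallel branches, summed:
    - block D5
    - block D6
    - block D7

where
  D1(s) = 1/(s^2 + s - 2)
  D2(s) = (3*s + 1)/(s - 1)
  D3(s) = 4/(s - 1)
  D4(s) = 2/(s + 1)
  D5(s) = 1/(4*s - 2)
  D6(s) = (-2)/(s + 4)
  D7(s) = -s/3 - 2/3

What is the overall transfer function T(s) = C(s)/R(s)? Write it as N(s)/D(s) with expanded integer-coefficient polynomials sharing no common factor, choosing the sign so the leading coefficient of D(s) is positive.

Reducing step by step:

(1) reduce the parallel group D2, D3, D4; result (3*s^2 + 10*s + 3)/(s^2 - 1)
(2) reduce the feedback loop with forward D1 and return (D2+D3+D4); result (s^2 - 1)/(s^4 + s^3 + 9*s + 5)
(3) add D5, D6, D7 (parallel); result (-4*s^3 - 22*s^2 - 41*s + 40)/(12*s^2 + 42*s - 24)
(4) reduce the series chain [D1/(1+D1*(D2+D3+D4))], (D5+D6+D7), giving the overall T(s)

Answer: (-4*s^5 - 22*s^4 - 37*s^3 + 62*s^2 + 41*s - 40)/(12*s^6 + 54*s^5 + 18*s^4 + 84*s^3 + 438*s^2 - 6*s - 120)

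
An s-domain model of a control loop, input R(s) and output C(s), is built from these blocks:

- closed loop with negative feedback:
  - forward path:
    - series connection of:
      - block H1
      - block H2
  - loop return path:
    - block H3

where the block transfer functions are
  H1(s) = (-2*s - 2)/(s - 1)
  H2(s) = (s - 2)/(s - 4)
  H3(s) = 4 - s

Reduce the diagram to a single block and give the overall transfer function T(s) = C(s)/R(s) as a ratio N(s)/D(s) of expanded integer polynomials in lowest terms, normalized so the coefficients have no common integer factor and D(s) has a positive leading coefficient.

Answer: (-2*s^2 + 2*s + 4)/(2*s^3 - 9*s^2 - s + 20)

Working:
[1] combine H1, H2 in series, giving (-2*s^2 + 2*s + 4)/(s^2 - 5*s + 4)
[2] close the feedback loop around (H1*H2), H3 - this is the overall T(s), already in the required normalized form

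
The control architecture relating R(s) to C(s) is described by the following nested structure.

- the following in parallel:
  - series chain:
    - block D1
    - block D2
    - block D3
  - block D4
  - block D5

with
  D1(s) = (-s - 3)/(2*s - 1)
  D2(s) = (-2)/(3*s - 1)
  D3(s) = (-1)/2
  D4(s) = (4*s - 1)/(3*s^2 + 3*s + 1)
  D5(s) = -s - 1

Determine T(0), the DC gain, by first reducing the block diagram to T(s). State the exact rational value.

Step 1 - combine D1, D2, D3 in series gives (-s - 3)/(6*s^2 - 5*s + 1)
Step 2 - combine (D1*D2*D3), D4, D5 in parallel gives (-18*s^5 - 21*s^4 + 24*s^3 - 30*s^2 - 5)/(18*s^4 + 3*s^3 - 6*s^2 - 2*s + 1)
That last expression is T(s); at s = 0 only the constant terms survive, so T(0) = -5/1 = -5.

Therefore the answer is -5.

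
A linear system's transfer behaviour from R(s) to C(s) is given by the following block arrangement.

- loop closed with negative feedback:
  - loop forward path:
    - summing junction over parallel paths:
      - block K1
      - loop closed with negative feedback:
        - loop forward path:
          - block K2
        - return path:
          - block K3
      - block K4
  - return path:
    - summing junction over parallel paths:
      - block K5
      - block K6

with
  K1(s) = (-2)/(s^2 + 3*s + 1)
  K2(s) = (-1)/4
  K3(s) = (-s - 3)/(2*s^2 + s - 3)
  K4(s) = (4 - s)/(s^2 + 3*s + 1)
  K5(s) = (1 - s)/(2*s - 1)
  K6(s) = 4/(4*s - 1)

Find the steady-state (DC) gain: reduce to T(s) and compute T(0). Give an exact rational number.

Reducing step by step:

1. close the feedback loop around K2, K3, giving (-2*s^2 - s + 3)/(8*s^2 + 5*s - 9)
2. add K1, [K2/(1+K2*K3)], K4 (parallel), giving (-2*s^4 - 15*s^3 + 9*s^2 + 27*s - 15)/(8*s^4 + 29*s^3 + 14*s^2 - 22*s - 9)
3. combine K5, K6 in parallel, giving (-4*s^2 + 13*s - 5)/(8*s^2 - 6*s + 1)
4. collapse the loop ((K1+[K2/(1+K2*K3)]+K4) forward, (K5+K6) return), giving (-16*s^6 - 108*s^5 + 160*s^4 + 147*s^3 - 273*s^2 + 117*s - 15)/(72*s^6 + 218*s^5 - 275*s^4 - 147*s^3 + 440*s^2 - 298*s + 66)
That last expression is T(s); at s = 0 only the constant terms survive, so T(0) = -15/66 = -5/22.

Answer: -5/22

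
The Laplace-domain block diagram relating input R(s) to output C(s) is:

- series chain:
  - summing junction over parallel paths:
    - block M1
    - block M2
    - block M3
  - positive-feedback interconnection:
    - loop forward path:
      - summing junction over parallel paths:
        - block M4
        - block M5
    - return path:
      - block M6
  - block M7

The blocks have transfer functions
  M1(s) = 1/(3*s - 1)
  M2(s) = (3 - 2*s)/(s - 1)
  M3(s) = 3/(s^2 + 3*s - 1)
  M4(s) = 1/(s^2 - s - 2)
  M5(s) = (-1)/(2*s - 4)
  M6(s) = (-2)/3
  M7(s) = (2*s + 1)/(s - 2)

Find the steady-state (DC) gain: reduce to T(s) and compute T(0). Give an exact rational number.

Step 1 - add M1, M2, M3 (parallel), giving (-6*s^4 - 6*s^3 + 47*s^2 - 36*s + 7)/(3*s^4 + 5*s^3 - 14*s^2 + 7*s - 1)
Step 2 - sum the parallel branches M4, M5, giving (1 - s)/(2*s^2 - 2*s - 4)
Step 3 - feedback reduction of (M4+M5), M6, giving (3 - 3*s)/(6*s^2 - 8*s - 10)
Step 4 - reduce the series chain (M1+M2+M3), [(M4+M5)/(1-(M4+M5)*M6)], M7, giving (36*s^5 + 54*s^4 - 264*s^3 + 75*s^2 + 66*s - 21)/(18*s^6 - 12*s^5 - 178*s^4 + 234*s^3 + 104*s^2 - 114*s + 20)
Evaluating the step-4 result (the overall T(s)) at s = 0 gives T(0) = -21/20.

Therefore the answer is -21/20.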